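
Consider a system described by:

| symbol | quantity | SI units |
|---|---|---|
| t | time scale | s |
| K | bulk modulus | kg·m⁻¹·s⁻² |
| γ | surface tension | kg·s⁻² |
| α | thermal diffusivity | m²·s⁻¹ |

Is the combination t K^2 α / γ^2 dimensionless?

yes

Sum the exponent of each base dimension across the product:
  M: [t]_M + 2·[K]_M − 2·[γ]_M + [α]_M = (0) + 2·(1) − 2·(1) + (0) = 0
  L: [t]_L + 2·[K]_L − 2·[γ]_L + [α]_L = (0) + 2·(-1) − 2·(0) + (2) = 0
  T: [t]_T + 2·[K]_T − 2·[γ]_T + [α]_T = (1) + 2·(-2) − 2·(-2) + (-1) = 0
  Θ: [t]_Θ + 2·[K]_Θ − 2·[γ]_Θ + [α]_Θ = (0) + 2·(0) − 2·(0) + (0) = 0
All base exponents vanish — dimensionless.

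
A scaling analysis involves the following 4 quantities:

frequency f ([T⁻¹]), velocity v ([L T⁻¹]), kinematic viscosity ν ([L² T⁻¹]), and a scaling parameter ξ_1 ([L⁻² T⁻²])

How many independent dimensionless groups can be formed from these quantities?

There are 4 variables and 2 base dimensions (L, T).
The dimension matrix has rank 2.
Independent dimensionless groups: 4 − 2 = 2.

2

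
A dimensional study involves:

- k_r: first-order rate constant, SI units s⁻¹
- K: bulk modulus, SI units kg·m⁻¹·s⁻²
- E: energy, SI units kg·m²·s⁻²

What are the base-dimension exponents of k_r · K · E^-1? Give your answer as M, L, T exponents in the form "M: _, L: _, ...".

Collect each base-dimension exponent across the product:
  M: (0) + (1) − (1) = 0
  L: (0) + (-1) − (2) = -3
  T: (-1) + (-2) − (-2) = -1
So the dimensions are [L⁻³ T⁻¹].

M: 0, L: -3, T: -1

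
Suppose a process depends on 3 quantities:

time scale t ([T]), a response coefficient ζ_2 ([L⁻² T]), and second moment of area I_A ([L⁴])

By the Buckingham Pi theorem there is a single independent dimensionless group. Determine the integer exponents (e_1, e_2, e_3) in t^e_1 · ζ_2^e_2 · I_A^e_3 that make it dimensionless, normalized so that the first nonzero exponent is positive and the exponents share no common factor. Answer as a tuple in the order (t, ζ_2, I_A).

(2, -2, -1)

L: e_1·(0) + e_2·(-2) + e_3·(4) = 0
T: e_1·(1) + e_2·(1) + e_3·(0) = 0
Solving this homogeneous linear system for the smallest-integer solution (first nonzero entry positive) gives (2, -2, -1).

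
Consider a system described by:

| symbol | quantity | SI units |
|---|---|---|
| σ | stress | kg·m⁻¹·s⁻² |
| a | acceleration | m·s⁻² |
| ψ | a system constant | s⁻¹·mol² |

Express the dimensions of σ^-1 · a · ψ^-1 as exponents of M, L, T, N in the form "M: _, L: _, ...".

M: -1, L: 2, T: 1, N: -2

Collect each base-dimension exponent across the product:
  M: −(1) + (0) − (0) = -1
  L: −(-1) + (1) − (0) = 2
  T: −(-2) + (-2) − (-1) = 1
  N: −(0) + (0) − (2) = -2
So the dimensions are [M⁻¹ L² T N⁻²].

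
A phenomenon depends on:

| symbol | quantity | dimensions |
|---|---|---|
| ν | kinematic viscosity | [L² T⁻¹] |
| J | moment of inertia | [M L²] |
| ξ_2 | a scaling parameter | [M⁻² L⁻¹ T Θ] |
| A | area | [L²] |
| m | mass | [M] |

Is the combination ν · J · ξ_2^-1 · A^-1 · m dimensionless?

Sum the exponent of each base dimension across the product:
  M: [ν]_M + [J]_M − [ξ_2]_M − [A]_M + [m]_M = (0) + (1) − (-2) − (0) + (1) = 4
  L: [ν]_L + [J]_L − [ξ_2]_L − [A]_L + [m]_L = (2) + (2) − (-1) − (2) + (0) = 3
  T: [ν]_T + [J]_T − [ξ_2]_T − [A]_T + [m]_T = (-1) + (0) − (1) − (0) + (0) = -2
  Θ: [ν]_Θ + [J]_Θ − [ξ_2]_Θ − [A]_Θ + [m]_Θ = (0) + (0) − (1) − (0) + (0) = -1
Net dimensions [M⁴ L³ T⁻² Θ⁻¹] ≠ [1] — not dimensionless.

no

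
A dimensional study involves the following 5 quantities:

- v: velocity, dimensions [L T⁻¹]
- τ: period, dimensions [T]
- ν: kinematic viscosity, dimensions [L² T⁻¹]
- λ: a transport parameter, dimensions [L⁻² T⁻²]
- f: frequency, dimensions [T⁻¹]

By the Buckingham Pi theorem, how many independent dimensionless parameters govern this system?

There are 5 variables and 2 base dimensions (L, T).
The dimension matrix has rank 2.
Independent dimensionless groups: 5 − 2 = 3.

3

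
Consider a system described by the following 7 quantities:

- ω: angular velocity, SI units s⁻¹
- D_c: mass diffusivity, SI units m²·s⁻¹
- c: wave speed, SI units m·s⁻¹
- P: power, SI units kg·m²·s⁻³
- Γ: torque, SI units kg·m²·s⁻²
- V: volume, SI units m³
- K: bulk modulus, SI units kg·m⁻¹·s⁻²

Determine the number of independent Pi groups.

There are 7 variables and 3 base dimensions (M, L, T).
The dimension matrix has rank 3.
Independent dimensionless groups: 7 − 3 = 4.

4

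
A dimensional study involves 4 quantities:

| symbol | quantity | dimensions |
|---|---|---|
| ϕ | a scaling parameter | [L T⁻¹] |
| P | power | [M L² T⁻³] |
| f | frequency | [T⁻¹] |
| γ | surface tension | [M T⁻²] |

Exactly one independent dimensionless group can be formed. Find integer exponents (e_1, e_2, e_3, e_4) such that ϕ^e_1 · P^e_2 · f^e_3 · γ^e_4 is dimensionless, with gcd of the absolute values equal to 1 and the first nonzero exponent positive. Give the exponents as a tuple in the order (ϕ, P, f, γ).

(2, -1, -1, 1)

M: e_1·(0) + e_2·(1) + e_3·(0) + e_4·(1) = 0
L: e_1·(1) + e_2·(2) + e_3·(0) + e_4·(0) = 0
T: e_1·(-1) + e_2·(-3) + e_3·(-1) + e_4·(-2) = 0
Solving this homogeneous linear system for the smallest-integer solution (first nonzero entry positive) gives (2, -1, -1, 1).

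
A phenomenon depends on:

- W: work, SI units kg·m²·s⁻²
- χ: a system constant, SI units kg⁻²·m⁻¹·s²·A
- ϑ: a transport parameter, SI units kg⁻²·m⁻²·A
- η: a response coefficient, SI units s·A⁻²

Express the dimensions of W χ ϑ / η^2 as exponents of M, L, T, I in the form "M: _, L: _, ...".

Collect each base-dimension exponent across the product:
  M: (1) + (-2) + (-2) − 2·(0) = -3
  L: (2) + (-1) + (-2) − 2·(0) = -1
  T: (-2) + (2) + (0) − 2·(1) = -2
  I: (0) + (1) + (1) − 2·(-2) = 6
So the dimensions are [M⁻³ L⁻¹ T⁻² I⁶].

M: -3, L: -1, T: -2, I: 6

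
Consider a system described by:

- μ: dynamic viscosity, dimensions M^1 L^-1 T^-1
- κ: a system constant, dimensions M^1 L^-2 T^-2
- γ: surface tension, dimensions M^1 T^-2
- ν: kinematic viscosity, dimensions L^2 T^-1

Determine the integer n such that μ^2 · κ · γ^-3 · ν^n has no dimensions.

Balance the L exponent: (2)·n from ν, plus 2·(-1) + (-2) − 3·(0) = -4 from the rest, must sum to zero.
2n − 4 = 0, so n = 2.

2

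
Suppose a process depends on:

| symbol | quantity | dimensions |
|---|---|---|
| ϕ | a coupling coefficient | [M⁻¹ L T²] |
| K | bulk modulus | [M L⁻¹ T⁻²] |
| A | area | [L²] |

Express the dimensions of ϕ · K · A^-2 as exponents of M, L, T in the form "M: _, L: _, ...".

M: 0, L: -4, T: 0

Collect each base-dimension exponent across the product:
  M: (-1) + (1) − 2·(0) = 0
  L: (1) + (-1) − 2·(2) = -4
  T: (2) + (-2) − 2·(0) = 0
So the dimensions are [L⁻⁴].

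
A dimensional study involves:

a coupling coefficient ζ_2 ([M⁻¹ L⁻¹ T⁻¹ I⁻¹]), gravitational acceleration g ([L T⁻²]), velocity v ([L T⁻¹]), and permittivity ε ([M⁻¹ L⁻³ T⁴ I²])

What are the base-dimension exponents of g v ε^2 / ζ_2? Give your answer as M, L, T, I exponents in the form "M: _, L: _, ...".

M: -1, L: -3, T: 6, I: 5

Collect each base-dimension exponent across the product:
  M: −(-1) + (0) + (0) + 2·(-1) = -1
  L: −(-1) + (1) + (1) + 2·(-3) = -3
  T: −(-1) + (-2) + (-1) + 2·(4) = 6
  I: −(-1) + (0) + (0) + 2·(2) = 5
So the dimensions are [M⁻¹ L⁻³ T⁶ I⁵].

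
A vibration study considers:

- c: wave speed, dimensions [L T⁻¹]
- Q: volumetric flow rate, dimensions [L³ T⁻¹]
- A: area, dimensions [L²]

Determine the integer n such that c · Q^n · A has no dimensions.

-1

Balance the L exponent: (3)·n from Q, plus (1) + (2) = 3 from the rest, must sum to zero.
3n + 3 = 0, so n = -1.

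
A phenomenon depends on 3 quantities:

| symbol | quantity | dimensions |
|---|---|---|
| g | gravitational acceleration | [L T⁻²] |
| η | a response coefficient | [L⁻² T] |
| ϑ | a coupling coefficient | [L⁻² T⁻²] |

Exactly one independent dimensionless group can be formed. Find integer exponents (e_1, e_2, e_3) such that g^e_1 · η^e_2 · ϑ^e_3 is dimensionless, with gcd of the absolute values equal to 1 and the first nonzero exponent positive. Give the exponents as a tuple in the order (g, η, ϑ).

(2, 2, -1)

L: e_1·(1) + e_2·(-2) + e_3·(-2) = 0
T: e_1·(-2) + e_2·(1) + e_3·(-2) = 0
Solving this homogeneous linear system for the smallest-integer solution (first nonzero entry positive) gives (2, 2, -1).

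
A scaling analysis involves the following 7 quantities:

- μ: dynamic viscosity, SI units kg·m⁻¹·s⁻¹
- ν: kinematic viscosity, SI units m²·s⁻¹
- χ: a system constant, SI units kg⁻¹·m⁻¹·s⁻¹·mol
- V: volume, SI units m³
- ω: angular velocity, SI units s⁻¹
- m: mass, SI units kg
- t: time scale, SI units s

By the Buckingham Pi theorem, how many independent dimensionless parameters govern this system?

There are 7 variables and 4 base dimensions (M, L, T, N).
The dimension matrix has rank 4.
Independent dimensionless groups: 7 − 4 = 3.

3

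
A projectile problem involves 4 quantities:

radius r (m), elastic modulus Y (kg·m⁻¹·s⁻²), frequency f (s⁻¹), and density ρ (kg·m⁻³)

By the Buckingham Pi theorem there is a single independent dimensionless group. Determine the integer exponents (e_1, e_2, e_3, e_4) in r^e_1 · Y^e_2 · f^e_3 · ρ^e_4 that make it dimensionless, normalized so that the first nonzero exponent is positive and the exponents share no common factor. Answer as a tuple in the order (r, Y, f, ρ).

(2, -1, 2, 1)

M: e_1·(0) + e_2·(1) + e_3·(0) + e_4·(1) = 0
L: e_1·(1) + e_2·(-1) + e_3·(0) + e_4·(-3) = 0
T: e_1·(0) + e_2·(-2) + e_3·(-1) + e_4·(0) = 0
Solving this homogeneous linear system for the smallest-integer solution (first nonzero entry positive) gives (2, -1, 2, 1).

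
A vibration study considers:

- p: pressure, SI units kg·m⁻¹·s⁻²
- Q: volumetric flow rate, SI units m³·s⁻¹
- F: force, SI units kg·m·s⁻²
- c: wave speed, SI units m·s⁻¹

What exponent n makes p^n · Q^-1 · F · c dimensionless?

-1

Balance the M exponent: (1)·n from p, plus −(0) + (1) + (0) = 1 from the rest, must sum to zero.
n + 1 = 0, so n = -1.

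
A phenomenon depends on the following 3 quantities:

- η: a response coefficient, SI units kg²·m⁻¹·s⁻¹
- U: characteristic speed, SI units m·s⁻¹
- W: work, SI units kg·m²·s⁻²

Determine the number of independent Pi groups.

There are 3 variables and 3 base dimensions (M, L, T).
The dimension matrix has rank 3.
Independent dimensionless groups: 3 − 3 = 0.

0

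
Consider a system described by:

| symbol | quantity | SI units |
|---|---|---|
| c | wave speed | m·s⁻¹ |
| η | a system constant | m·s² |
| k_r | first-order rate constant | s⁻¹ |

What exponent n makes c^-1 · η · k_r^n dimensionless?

Balance the T exponent: (-1)·n from k_r, plus −(-1) + (2) = 3 from the rest, must sum to zero.
−n + 3 = 0, so n = 3.

3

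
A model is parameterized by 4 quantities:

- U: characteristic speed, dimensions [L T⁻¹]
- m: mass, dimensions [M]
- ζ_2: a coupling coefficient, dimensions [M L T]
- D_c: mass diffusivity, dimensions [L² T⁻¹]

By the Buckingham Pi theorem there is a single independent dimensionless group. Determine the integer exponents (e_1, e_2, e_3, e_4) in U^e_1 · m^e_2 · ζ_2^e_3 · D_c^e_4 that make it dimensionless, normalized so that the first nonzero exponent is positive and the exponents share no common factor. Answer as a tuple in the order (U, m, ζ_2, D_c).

(3, -1, 1, -2)

M: e_1·(0) + e_2·(1) + e_3·(1) + e_4·(0) = 0
L: e_1·(1) + e_2·(0) + e_3·(1) + e_4·(2) = 0
T: e_1·(-1) + e_2·(0) + e_3·(1) + e_4·(-1) = 0
Solving this homogeneous linear system for the smallest-integer solution (first nonzero entry positive) gives (3, -1, 1, -2).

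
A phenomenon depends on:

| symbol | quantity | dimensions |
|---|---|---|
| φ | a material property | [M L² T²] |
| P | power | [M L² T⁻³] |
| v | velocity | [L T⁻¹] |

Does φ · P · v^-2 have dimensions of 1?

Sum the exponent of each base dimension across the product:
  M: [φ]_M + [P]_M − 2·[v]_M = (1) + (1) − 2·(0) = 2
  L: [φ]_L + [P]_L − 2·[v]_L = (2) + (2) − 2·(1) = 2
  T: [φ]_T + [P]_T − 2·[v]_T = (2) + (-3) − 2·(-1) = 1
Net dimensions [M² L² T] ≠ [1] — not dimensionless.

no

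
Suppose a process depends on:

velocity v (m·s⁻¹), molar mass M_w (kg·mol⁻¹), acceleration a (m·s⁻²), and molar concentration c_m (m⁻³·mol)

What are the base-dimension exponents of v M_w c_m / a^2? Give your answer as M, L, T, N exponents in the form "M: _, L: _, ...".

Collect each base-dimension exponent across the product:
  M: (0) + (1) − 2·(0) + (0) = 1
  L: (1) + (0) − 2·(1) + (-3) = -4
  T: (-1) + (0) − 2·(-2) + (0) = 3
  N: (0) + (-1) − 2·(0) + (1) = 0
So the dimensions are [M L⁻⁴ T³].

M: 1, L: -4, T: 3, N: 0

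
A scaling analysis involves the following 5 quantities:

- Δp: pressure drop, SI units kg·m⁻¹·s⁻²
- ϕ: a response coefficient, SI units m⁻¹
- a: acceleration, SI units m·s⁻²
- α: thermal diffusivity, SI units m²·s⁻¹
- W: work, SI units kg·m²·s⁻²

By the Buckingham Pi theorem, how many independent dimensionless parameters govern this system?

There are 5 variables and 3 base dimensions (M, L, T).
The dimension matrix has rank 3.
Independent dimensionless groups: 5 − 3 = 2.

2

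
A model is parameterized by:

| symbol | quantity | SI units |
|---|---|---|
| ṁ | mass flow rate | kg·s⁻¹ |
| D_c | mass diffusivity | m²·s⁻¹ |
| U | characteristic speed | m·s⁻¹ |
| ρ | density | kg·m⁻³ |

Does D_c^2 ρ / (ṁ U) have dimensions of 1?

Sum the exponent of each base dimension across the product:
  M: −[ṁ]_M + 2·[D_c]_M − [U]_M + [ρ]_M = −(1) + 2·(0) − (0) + (1) = 0
  L: −[ṁ]_L + 2·[D_c]_L − [U]_L + [ρ]_L = −(0) + 2·(2) − (1) + (-3) = 0
  T: −[ṁ]_T + 2·[D_c]_T − [U]_T + [ρ]_T = −(-1) + 2·(-1) − (-1) + (0) = 0
All base exponents vanish — dimensionless.

yes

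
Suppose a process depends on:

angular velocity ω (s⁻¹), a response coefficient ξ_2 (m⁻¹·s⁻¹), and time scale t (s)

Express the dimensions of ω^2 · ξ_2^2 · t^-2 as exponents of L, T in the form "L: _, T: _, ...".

Collect each base-dimension exponent across the product:
  L: 2·(0) + 2·(-1) − 2·(0) = -2
  T: 2·(-1) + 2·(-1) − 2·(1) = -6
So the dimensions are [L⁻² T⁻⁶].

L: -2, T: -6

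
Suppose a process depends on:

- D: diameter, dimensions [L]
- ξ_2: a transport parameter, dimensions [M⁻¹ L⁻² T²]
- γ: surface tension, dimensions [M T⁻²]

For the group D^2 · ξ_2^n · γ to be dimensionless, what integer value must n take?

1

Balance the M exponent: (-1)·n from ξ_2, plus 2·(0) + (1) = 1 from the rest, must sum to zero.
−n + 1 = 0, so n = 1.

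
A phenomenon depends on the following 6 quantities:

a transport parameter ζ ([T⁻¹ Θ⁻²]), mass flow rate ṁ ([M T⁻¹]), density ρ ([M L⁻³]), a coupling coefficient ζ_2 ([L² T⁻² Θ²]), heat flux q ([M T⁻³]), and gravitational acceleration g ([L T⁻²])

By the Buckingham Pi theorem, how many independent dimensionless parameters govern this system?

There are 6 variables and 4 base dimensions (M, L, T, Θ).
The dimension matrix has rank 4.
Independent dimensionless groups: 6 − 4 = 2.

2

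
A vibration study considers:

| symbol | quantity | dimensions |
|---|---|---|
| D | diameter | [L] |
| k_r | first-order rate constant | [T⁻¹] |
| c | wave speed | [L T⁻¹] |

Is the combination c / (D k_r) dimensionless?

yes

Sum the exponent of each base dimension across the product:
  L: −[D]_L − [k_r]_L + [c]_L = −(1) − (0) + (1) = 0
  T: −[D]_T − [k_r]_T + [c]_T = −(0) − (-1) + (-1) = 0
All base exponents vanish — dimensionless.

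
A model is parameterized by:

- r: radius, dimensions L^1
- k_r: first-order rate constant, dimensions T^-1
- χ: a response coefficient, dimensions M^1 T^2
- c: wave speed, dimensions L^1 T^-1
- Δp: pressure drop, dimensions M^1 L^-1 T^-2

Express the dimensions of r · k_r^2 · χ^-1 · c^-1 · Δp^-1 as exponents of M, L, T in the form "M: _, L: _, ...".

M: -2, L: 1, T: -1

Collect each base-dimension exponent across the product:
  M: (0) + 2·(0) − (1) − (0) − (1) = -2
  L: (1) + 2·(0) − (0) − (1) − (-1) = 1
  T: (0) + 2·(-1) − (2) − (-1) − (-2) = -1
So the dimensions are [M⁻² L T⁻¹].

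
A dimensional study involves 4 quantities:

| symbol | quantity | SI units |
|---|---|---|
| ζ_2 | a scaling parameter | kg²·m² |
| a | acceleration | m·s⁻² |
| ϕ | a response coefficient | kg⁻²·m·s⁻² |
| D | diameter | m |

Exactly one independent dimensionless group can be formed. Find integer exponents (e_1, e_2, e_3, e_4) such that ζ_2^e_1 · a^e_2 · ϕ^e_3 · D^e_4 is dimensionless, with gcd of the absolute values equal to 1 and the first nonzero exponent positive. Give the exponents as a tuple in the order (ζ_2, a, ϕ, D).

M: e_1·(2) + e_2·(0) + e_3·(-2) + e_4·(0) = 0
L: e_1·(2) + e_2·(1) + e_3·(1) + e_4·(1) = 0
T: e_1·(0) + e_2·(-2) + e_3·(-2) + e_4·(0) = 0
Solving this homogeneous linear system for the smallest-integer solution (first nonzero entry positive) gives (1, -1, 1, -2).

(1, -1, 1, -2)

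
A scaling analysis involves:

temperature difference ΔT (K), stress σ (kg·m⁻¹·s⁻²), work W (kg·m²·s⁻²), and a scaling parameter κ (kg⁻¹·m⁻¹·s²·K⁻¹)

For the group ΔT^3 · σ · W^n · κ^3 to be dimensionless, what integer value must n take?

2

Balance the M exponent: (1)·n from W, plus 3·(0) + (1) + 3·(-1) = -2 from the rest, must sum to zero.
n − 2 = 0, so n = 2.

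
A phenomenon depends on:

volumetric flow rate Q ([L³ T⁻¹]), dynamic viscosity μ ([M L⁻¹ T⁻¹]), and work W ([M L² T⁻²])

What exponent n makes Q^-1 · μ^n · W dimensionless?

Balance the M exponent: (1)·n from μ, plus −(0) + (1) = 1 from the rest, must sum to zero.
n + 1 = 0, so n = -1.

-1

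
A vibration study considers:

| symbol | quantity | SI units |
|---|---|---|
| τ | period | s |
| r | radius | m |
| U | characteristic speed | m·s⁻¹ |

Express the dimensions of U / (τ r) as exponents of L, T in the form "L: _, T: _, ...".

L: 0, T: -2

Collect each base-dimension exponent across the product:
  L: −(0) − (1) + (1) = 0
  T: −(1) − (0) + (-1) = -2
So the dimensions are [T⁻²].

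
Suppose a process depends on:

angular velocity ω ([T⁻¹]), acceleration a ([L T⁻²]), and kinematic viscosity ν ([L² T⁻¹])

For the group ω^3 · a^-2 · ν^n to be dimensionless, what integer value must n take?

Balance the L exponent: (2)·n from ν, plus 3·(0) − 2·(1) = -2 from the rest, must sum to zero.
2n − 2 = 0, so n = 1.

1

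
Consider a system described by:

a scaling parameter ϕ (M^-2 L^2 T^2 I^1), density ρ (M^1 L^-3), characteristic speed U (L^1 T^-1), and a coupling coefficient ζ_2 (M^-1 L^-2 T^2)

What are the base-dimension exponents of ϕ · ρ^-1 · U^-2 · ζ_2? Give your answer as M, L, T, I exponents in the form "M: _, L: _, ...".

Collect each base-dimension exponent across the product:
  M: (-2) − (1) − 2·(0) + (-1) = -4
  L: (2) − (-3) − 2·(1) + (-2) = 1
  T: (2) − (0) − 2·(-1) + (2) = 6
  I: (1) − (0) − 2·(0) + (0) = 1
So the dimensions are [M⁻⁴ L T⁶ I].

M: -4, L: 1, T: 6, I: 1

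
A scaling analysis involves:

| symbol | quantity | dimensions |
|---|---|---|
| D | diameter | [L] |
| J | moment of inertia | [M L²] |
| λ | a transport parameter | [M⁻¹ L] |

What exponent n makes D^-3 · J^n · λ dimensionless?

Balance the M exponent: (1)·n from J, plus −3·(0) + (-1) = -1 from the rest, must sum to zero.
n − 1 = 0, so n = 1.

1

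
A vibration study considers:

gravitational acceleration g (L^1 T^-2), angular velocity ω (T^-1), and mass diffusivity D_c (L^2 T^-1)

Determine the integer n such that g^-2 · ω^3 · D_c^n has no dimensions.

1

Balance the L exponent: (2)·n from D_c, plus −2·(1) + 3·(0) = -2 from the rest, must sum to zero.
2n − 2 = 0, so n = 1.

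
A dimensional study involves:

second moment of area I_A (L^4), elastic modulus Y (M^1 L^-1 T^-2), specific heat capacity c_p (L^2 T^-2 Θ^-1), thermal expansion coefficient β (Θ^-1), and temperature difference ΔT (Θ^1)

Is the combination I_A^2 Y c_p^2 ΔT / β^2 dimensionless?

Sum the exponent of each base dimension across the product:
  M: 2·[I_A]_M + [Y]_M + 2·[c_p]_M − 2·[β]_M + [ΔT]_M = 2·(0) + (1) + 2·(0) − 2·(0) + (0) = 1
  L: 2·[I_A]_L + [Y]_L + 2·[c_p]_L − 2·[β]_L + [ΔT]_L = 2·(4) + (-1) + 2·(2) − 2·(0) + (0) = 11
  T: 2·[I_A]_T + [Y]_T + 2·[c_p]_T − 2·[β]_T + [ΔT]_T = 2·(0) + (-2) + 2·(-2) − 2·(0) + (0) = -6
  Θ: 2·[I_A]_Θ + [Y]_Θ + 2·[c_p]_Θ − 2·[β]_Θ + [ΔT]_Θ = 2·(0) + (0) + 2·(-1) − 2·(-1) + (1) = 1
Net dimensions [M L¹¹ T⁻⁶ Θ] ≠ [1] — not dimensionless.

no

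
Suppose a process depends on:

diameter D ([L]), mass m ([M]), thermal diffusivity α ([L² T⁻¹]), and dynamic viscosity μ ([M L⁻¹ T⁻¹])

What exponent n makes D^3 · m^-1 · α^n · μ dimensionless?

-1

Balance the L exponent: (2)·n from α, plus 3·(1) − (0) + (-1) = 2 from the rest, must sum to zero.
2n + 2 = 0, so n = -1.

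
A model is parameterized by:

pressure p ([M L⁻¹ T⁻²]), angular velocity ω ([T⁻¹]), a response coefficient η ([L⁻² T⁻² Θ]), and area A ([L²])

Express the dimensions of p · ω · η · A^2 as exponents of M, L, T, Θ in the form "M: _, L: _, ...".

Collect each base-dimension exponent across the product:
  M: (1) + (0) + (0) + 2·(0) = 1
  L: (-1) + (0) + (-2) + 2·(2) = 1
  T: (-2) + (-1) + (-2) + 2·(0) = -5
  Θ: (0) + (0) + (1) + 2·(0) = 1
So the dimensions are [M L T⁻⁵ Θ].

M: 1, L: 1, T: -5, Θ: 1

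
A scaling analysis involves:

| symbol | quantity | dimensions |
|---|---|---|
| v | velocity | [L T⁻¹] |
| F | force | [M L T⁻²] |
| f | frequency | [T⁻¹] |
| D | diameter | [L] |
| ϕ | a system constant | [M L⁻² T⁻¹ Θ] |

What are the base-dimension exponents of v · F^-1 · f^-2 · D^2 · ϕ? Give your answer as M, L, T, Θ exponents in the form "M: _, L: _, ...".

M: 0, L: 0, T: 2, Θ: 1

Collect each base-dimension exponent across the product:
  M: (0) − (1) − 2·(0) + 2·(0) + (1) = 0
  L: (1) − (1) − 2·(0) + 2·(1) + (-2) = 0
  T: (-1) − (-2) − 2·(-1) + 2·(0) + (-1) = 2
  Θ: (0) − (0) − 2·(0) + 2·(0) + (1) = 1
So the dimensions are [T² Θ].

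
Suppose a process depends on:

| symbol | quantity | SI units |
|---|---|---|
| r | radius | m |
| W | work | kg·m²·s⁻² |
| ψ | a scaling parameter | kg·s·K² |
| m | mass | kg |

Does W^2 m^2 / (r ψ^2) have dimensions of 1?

no

Sum the exponent of each base dimension across the product:
  M: −[r]_M + 2·[W]_M − 2·[ψ]_M + 2·[m]_M = −(0) + 2·(1) − 2·(1) + 2·(1) = 2
  L: −[r]_L + 2·[W]_L − 2·[ψ]_L + 2·[m]_L = −(1) + 2·(2) − 2·(0) + 2·(0) = 3
  T: −[r]_T + 2·[W]_T − 2·[ψ]_T + 2·[m]_T = −(0) + 2·(-2) − 2·(1) + 2·(0) = -6
  Θ: −[r]_Θ + 2·[W]_Θ − 2·[ψ]_Θ + 2·[m]_Θ = −(0) + 2·(0) − 2·(2) + 2·(0) = -4
Net dimensions [M² L³ T⁻⁶ Θ⁻⁴] ≠ [1] — not dimensionless.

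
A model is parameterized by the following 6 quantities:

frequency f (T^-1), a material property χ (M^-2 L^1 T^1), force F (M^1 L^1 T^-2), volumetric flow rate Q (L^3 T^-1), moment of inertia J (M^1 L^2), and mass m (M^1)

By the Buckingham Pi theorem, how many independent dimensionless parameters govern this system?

There are 6 variables and 3 base dimensions (M, L, T).
The dimension matrix has rank 3.
Independent dimensionless groups: 6 − 3 = 3.

3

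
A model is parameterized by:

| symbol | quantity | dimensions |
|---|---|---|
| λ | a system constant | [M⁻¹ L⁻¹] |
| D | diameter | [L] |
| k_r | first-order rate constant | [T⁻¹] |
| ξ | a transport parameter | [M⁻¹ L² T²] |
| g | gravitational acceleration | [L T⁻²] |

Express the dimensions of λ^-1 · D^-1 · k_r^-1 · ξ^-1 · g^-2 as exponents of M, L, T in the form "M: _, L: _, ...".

Collect each base-dimension exponent across the product:
  M: −(-1) − (0) − (0) − (-1) − 2·(0) = 2
  L: −(-1) − (1) − (0) − (2) − 2·(1) = -4
  T: −(0) − (0) − (-1) − (2) − 2·(-2) = 3
So the dimensions are [M² L⁻⁴ T³].

M: 2, L: -4, T: 3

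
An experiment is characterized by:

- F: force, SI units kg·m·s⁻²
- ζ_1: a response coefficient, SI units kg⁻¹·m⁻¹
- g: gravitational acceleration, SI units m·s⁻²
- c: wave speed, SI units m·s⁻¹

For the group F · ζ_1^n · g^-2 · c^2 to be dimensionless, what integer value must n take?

Balance the M exponent: (-1)·n from ζ_1, plus (1) − 2·(0) + 2·(0) = 1 from the rest, must sum to zero.
−n + 1 = 0, so n = 1.

1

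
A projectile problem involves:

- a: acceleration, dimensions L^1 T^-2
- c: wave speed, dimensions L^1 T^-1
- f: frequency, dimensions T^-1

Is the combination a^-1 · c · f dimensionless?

Sum the exponent of each base dimension across the product:
  L: −[a]_L + [c]_L + [f]_L = −(1) + (1) + (0) = 0
  T: −[a]_T + [c]_T + [f]_T = −(-2) + (-1) + (-1) = 0
All base exponents vanish — dimensionless.

yes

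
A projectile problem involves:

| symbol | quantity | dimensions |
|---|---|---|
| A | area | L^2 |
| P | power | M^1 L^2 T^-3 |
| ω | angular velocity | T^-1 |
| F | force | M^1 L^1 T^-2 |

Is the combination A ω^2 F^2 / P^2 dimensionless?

yes

Sum the exponent of each base dimension across the product:
  M: [A]_M − 2·[P]_M + 2·[ω]_M + 2·[F]_M = (0) − 2·(1) + 2·(0) + 2·(1) = 0
  L: [A]_L − 2·[P]_L + 2·[ω]_L + 2·[F]_L = (2) − 2·(2) + 2·(0) + 2·(1) = 0
  T: [A]_T − 2·[P]_T + 2·[ω]_T + 2·[F]_T = (0) − 2·(-3) + 2·(-1) + 2·(-2) = 0
All base exponents vanish — dimensionless.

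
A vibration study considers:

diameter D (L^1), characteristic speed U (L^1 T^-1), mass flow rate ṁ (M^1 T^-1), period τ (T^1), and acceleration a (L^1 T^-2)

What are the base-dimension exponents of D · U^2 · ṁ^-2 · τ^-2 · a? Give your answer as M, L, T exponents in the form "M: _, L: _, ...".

M: -2, L: 4, T: -4

Collect each base-dimension exponent across the product:
  M: (0) + 2·(0) − 2·(1) − 2·(0) + (0) = -2
  L: (1) + 2·(1) − 2·(0) − 2·(0) + (1) = 4
  T: (0) + 2·(-1) − 2·(-1) − 2·(1) + (-2) = -4
So the dimensions are [M⁻² L⁴ T⁻⁴].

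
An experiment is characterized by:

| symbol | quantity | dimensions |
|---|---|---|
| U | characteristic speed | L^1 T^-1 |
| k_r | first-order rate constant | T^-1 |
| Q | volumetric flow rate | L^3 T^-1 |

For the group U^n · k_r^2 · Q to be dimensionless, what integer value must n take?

Balance the L exponent: (1)·n from U, plus 2·(0) + (3) = 3 from the rest, must sum to zero.
n + 3 = 0, so n = -3.

-3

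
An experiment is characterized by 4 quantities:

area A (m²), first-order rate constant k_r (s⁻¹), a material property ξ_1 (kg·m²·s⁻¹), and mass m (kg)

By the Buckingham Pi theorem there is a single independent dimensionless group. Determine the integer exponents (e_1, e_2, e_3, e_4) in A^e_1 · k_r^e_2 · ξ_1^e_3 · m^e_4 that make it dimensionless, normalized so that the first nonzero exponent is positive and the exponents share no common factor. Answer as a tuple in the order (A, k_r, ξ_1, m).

M: e_1·(0) + e_2·(0) + e_3·(1) + e_4·(1) = 0
L: e_1·(2) + e_2·(0) + e_3·(2) + e_4·(0) = 0
T: e_1·(0) + e_2·(-1) + e_3·(-1) + e_4·(0) = 0
Solving this homogeneous linear system for the smallest-integer solution (first nonzero entry positive) gives (1, 1, -1, 1).

(1, 1, -1, 1)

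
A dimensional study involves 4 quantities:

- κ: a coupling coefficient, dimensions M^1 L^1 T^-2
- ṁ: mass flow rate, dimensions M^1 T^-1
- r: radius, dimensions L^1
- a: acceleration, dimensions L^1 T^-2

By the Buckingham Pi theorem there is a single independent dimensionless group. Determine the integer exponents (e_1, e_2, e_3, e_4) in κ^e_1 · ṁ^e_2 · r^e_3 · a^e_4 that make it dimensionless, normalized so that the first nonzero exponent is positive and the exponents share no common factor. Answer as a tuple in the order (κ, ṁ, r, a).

M: e_1·(1) + e_2·(1) + e_3·(0) + e_4·(0) = 0
L: e_1·(1) + e_2·(0) + e_3·(1) + e_4·(1) = 0
T: e_1·(-2) + e_2·(-1) + e_3·(0) + e_4·(-2) = 0
Solving this homogeneous linear system for the smallest-integer solution (first nonzero entry positive) gives (2, -2, -1, -1).

(2, -2, -1, -1)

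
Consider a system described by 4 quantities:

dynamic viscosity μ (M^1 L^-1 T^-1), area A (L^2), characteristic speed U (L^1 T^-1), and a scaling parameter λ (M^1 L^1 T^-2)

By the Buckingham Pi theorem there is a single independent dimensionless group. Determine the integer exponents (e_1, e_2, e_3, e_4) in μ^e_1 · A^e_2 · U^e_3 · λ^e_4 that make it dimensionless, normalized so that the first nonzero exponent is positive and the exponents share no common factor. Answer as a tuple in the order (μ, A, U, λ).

(2, 1, 2, -2)

M: e_1·(1) + e_2·(0) + e_3·(0) + e_4·(1) = 0
L: e_1·(-1) + e_2·(2) + e_3·(1) + e_4·(1) = 0
T: e_1·(-1) + e_2·(0) + e_3·(-1) + e_4·(-2) = 0
Solving this homogeneous linear system for the smallest-integer solution (first nonzero entry positive) gives (2, 1, 2, -2).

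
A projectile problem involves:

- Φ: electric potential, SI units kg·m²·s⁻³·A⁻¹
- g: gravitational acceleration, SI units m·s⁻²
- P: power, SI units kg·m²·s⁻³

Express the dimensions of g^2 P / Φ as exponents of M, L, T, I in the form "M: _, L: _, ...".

M: 0, L: 2, T: -4, I: 1

Collect each base-dimension exponent across the product:
  M: −(1) + 2·(0) + (1) = 0
  L: −(2) + 2·(1) + (2) = 2
  T: −(-3) + 2·(-2) + (-3) = -4
  I: −(-1) + 2·(0) + (0) = 1
So the dimensions are [L² T⁻⁴ I].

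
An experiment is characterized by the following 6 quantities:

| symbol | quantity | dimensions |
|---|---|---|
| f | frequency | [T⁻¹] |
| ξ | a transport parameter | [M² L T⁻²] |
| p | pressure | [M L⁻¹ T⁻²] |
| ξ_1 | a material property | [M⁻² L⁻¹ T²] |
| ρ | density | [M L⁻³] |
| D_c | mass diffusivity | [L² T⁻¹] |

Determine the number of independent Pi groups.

3

There are 6 variables and 3 base dimensions (M, L, T).
The dimension matrix has rank 3.
Independent dimensionless groups: 6 − 3 = 3.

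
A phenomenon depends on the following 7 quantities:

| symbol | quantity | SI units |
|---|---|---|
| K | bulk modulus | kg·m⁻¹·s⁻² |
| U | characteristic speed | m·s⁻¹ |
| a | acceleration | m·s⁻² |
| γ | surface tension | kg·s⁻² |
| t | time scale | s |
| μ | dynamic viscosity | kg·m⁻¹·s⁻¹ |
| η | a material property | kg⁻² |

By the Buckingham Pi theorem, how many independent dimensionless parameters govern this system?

4

There are 7 variables and 3 base dimensions (M, L, T).
The dimension matrix has rank 3.
Independent dimensionless groups: 7 − 3 = 4.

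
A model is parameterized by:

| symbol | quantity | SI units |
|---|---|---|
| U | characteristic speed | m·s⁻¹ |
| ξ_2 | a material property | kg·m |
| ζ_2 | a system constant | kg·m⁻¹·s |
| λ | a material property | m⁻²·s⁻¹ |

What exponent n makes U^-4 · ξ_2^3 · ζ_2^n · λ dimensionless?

Balance the M exponent: (1)·n from ζ_2, plus −4·(0) + 3·(1) + (0) = 3 from the rest, must sum to zero.
n + 3 = 0, so n = -3.

-3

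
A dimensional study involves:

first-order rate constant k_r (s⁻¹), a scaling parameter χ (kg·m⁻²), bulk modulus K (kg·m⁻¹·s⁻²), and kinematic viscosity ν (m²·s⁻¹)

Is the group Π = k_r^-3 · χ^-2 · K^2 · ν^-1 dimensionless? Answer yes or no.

Sum the exponent of each base dimension across the product:
  M: −3·[k_r]_M − 2·[χ]_M + 2·[K]_M − [ν]_M = −3·(0) − 2·(1) + 2·(1) − (0) = 0
  L: −3·[k_r]_L − 2·[χ]_L + 2·[K]_L − [ν]_L = −3·(0) − 2·(-2) + 2·(-1) − (2) = 0
  T: −3·[k_r]_T − 2·[χ]_T + 2·[K]_T − [ν]_T = −3·(-1) − 2·(0) + 2·(-2) − (-1) = 0
All base exponents vanish — dimensionless.

yes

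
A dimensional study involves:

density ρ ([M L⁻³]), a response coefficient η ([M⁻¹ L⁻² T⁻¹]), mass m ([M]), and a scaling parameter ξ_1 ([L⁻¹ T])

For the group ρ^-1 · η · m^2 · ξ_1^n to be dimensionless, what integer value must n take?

Balance the L exponent: (-1)·n from ξ_1, plus −(-3) + (-2) + 2·(0) = 1 from the rest, must sum to zero.
−n + 1 = 0, so n = 1.

1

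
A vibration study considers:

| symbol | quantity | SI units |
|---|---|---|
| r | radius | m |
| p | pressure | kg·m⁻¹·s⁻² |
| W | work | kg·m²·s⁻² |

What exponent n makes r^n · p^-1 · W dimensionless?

-3

Balance the L exponent: (1)·n from r, plus −(-1) + (2) = 3 from the rest, must sum to zero.
n + 3 = 0, so n = -3.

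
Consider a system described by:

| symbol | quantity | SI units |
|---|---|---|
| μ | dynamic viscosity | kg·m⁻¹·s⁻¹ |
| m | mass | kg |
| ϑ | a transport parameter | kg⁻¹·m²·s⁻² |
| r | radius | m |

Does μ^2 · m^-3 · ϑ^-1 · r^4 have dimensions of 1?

yes

Sum the exponent of each base dimension across the product:
  M: 2·[μ]_M − 3·[m]_M − [ϑ]_M + 4·[r]_M = 2·(1) − 3·(1) − (-1) + 4·(0) = 0
  L: 2·[μ]_L − 3·[m]_L − [ϑ]_L + 4·[r]_L = 2·(-1) − 3·(0) − (2) + 4·(1) = 0
  T: 2·[μ]_T − 3·[m]_T − [ϑ]_T + 4·[r]_T = 2·(-1) − 3·(0) − (-2) + 4·(0) = 0
All base exponents vanish — dimensionless.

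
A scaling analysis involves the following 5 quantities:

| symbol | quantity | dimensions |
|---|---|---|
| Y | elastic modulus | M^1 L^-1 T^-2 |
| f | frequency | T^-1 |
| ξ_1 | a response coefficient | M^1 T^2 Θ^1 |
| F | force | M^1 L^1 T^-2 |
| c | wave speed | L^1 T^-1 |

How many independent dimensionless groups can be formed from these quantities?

There are 5 variables and 4 base dimensions (M, L, T, Θ).
The dimension matrix has rank 4.
Independent dimensionless groups: 5 − 4 = 1.

1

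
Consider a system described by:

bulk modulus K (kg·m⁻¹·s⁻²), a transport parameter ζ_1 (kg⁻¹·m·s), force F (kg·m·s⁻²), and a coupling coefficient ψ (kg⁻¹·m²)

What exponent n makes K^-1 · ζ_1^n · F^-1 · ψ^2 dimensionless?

Balance the M exponent: (-1)·n from ζ_1, plus −(1) − (1) + 2·(-1) = -4 from the rest, must sum to zero.
−n − 4 = 0, so n = -4.

-4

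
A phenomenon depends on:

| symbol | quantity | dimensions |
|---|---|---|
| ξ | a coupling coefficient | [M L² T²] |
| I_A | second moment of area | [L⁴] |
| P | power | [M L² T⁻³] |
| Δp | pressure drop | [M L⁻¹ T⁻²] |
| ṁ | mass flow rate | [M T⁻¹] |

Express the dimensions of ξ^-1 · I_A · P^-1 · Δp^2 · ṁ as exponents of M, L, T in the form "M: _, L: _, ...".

M: 1, L: -2, T: -4

Collect each base-dimension exponent across the product:
  M: −(1) + (0) − (1) + 2·(1) + (1) = 1
  L: −(2) + (4) − (2) + 2·(-1) + (0) = -2
  T: −(2) + (0) − (-3) + 2·(-2) + (-1) = -4
So the dimensions are [M L⁻² T⁻⁴].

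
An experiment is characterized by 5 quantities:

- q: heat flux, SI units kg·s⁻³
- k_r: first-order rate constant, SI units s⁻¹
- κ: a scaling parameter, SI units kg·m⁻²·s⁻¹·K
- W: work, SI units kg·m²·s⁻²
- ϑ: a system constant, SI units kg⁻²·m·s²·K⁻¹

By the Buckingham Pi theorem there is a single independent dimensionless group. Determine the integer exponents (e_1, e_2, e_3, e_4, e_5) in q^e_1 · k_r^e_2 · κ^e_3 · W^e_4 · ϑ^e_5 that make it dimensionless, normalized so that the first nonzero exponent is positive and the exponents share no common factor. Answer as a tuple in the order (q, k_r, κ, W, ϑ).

(1, -3, 2, 1, 2)

M: e_1·(1) + e_2·(0) + e_3·(1) + e_4·(1) + e_5·(-2) = 0
L: e_1·(0) + e_2·(0) + e_3·(-2) + e_4·(2) + e_5·(1) = 0
T: e_1·(-3) + e_2·(-1) + e_3·(-1) + e_4·(-2) + e_5·(2) = 0
Θ: e_1·(0) + e_2·(0) + e_3·(1) + e_4·(0) + e_5·(-1) = 0
Solving this homogeneous linear system for the smallest-integer solution (first nonzero entry positive) gives (1, -3, 2, 1, 2).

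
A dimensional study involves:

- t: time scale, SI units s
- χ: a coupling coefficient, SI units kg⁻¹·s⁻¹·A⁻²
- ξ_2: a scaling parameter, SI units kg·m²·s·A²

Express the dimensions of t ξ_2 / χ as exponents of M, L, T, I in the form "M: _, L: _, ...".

Collect each base-dimension exponent across the product:
  M: (0) − (-1) + (1) = 2
  L: (0) − (0) + (2) = 2
  T: (1) − (-1) + (1) = 3
  I: (0) − (-2) + (2) = 4
So the dimensions are [M² L² T³ I⁴].

M: 2, L: 2, T: 3, I: 4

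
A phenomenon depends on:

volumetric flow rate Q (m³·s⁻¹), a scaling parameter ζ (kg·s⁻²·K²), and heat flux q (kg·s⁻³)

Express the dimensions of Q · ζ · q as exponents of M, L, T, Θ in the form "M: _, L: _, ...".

Collect each base-dimension exponent across the product:
  M: (0) + (1) + (1) = 2
  L: (3) + (0) + (0) = 3
  T: (-1) + (-2) + (-3) = -6
  Θ: (0) + (2) + (0) = 2
So the dimensions are [M² L³ T⁻⁶ Θ²].

M: 2, L: 3, T: -6, Θ: 2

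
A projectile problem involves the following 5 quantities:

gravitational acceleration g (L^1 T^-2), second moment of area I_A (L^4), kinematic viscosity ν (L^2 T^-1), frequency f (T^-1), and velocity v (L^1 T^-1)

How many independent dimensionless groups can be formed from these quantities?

3

There are 5 variables and 2 base dimensions (L, T).
The dimension matrix has rank 2.
Independent dimensionless groups: 5 − 2 = 3.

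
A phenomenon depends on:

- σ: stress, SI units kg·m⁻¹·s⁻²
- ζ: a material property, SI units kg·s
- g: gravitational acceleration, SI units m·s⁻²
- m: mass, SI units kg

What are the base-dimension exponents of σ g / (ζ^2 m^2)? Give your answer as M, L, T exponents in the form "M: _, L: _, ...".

Collect each base-dimension exponent across the product:
  M: (1) − 2·(1) + (0) − 2·(1) = -3
  L: (-1) − 2·(0) + (1) − 2·(0) = 0
  T: (-2) − 2·(1) + (-2) − 2·(0) = -6
So the dimensions are [M⁻³ T⁻⁶].

M: -3, L: 0, T: -6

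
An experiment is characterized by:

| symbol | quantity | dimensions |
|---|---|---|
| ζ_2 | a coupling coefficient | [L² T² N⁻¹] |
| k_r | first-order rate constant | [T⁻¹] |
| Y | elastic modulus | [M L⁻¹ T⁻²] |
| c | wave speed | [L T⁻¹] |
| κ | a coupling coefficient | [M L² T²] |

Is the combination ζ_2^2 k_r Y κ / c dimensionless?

Sum the exponent of each base dimension across the product:
  M: 2·[ζ_2]_M + [k_r]_M + [Y]_M − [c]_M + [κ]_M = 2·(0) + (0) + (1) − (0) + (1) = 2
  L: 2·[ζ_2]_L + [k_r]_L + [Y]_L − [c]_L + [κ]_L = 2·(2) + (0) + (-1) − (1) + (2) = 4
  T: 2·[ζ_2]_T + [k_r]_T + [Y]_T − [c]_T + [κ]_T = 2·(2) + (-1) + (-2) − (-1) + (2) = 4
  N: 2·[ζ_2]_N + [k_r]_N + [Y]_N − [c]_N + [κ]_N = 2·(-1) + (0) + (0) − (0) + (0) = -2
Net dimensions [M² L⁴ T⁴ N⁻²] ≠ [1] — not dimensionless.

no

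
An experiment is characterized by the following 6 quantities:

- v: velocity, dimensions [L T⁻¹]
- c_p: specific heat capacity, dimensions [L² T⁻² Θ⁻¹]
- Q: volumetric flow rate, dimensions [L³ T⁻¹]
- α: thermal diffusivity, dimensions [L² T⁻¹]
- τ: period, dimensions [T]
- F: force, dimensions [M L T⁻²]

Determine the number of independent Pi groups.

There are 6 variables and 4 base dimensions (M, L, T, Θ).
The dimension matrix has rank 4.
Independent dimensionless groups: 6 − 4 = 2.

2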